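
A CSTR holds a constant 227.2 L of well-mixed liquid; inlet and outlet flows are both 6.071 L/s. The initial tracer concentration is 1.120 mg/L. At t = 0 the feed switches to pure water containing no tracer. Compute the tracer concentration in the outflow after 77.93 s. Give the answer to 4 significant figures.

0.1396 mg/L

Transient balance on the dissolved component: V dC/dt = Q(C_in − C).
So dC/dt = (C_in − C)/τ with τ = V/Q = 227.2/6.071 = 37.4238 s.
C approaches C_in exponentially: C(t) = C_in + (C₀ − C_in) e^(−t/τ).
C(77.93) = 0 + (1.120 − 0)·e^(−77.93/37.4238) = 0 + (1.12000)·0.124635 = 0.139591 mg/L.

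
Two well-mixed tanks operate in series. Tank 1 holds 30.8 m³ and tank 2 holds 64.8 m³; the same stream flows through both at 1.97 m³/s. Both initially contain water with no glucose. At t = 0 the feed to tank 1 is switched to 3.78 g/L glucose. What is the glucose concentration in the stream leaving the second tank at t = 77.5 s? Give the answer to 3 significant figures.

3.12 g/L

Each tank obeys Vᵢ dCᵢ/dt = Q(Cᵢ₋₁ − Cᵢ), so τᵢ = Vᵢ/Q.
τ₁ = 30.8/1.97 = 15.635 s; τ₂ = 64.8/1.97 = 32.893 s.
Solving the cascade with C₁(0)=C₂(0)=0 gives C₂(t) = C_in[1 − (τ₁ e^(−t/τ₁) − τ₂ e^(−t/τ₂))/(τ₁ − τ₂)].
At t = 77.5: e^(−t/τ₁) = 0.0070341, e^(−t/τ₂) = 0.094790.
C₂ = 3.78·[1 − (15.635·0.0070341 − 32.893·0.094790)/(-17.259)] = 3.78·0.82571 = 3.1212 g/L.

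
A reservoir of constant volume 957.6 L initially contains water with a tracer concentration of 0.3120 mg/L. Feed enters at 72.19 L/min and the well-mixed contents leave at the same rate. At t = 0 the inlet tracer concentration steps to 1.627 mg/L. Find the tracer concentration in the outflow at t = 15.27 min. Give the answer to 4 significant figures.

Species balance on the tank: V dC/dt = Q(C_in − C).
Rewrite as dC/dt + C/τ = C_in/τ, τ = V/Q = 13.2650 min.
C approaches C_in exponentially: C(t) = C_in + (C₀ − C_in) e^(−t/τ).
C(15.27) = 1.627 + (0.3120 − 1.627)·e^(−15.27/13.2650) = 1.627 + (-1.31500)·0.316273 = 1.21110 mg/L.

1.211 mg/L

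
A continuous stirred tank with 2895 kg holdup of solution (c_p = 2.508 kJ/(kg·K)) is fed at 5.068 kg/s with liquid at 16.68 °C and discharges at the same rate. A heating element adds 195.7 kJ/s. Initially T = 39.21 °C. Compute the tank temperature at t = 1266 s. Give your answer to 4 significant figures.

M c_p dT/dt = ṁ c_p (T_in − T) + Q̇.
Rearrange: dT/dt = (T_ss − T)/τ with τ = M/ṁ = 571.231 s and T_ss = T_in + Q̇/(ṁ c_p) = 32.0767 °C.
Integrating: T(t) = T_ss + (T₀ − T_ss) e^(−t/τ).
T(1266) = 32.0767 + (7.13333)·e^(−1266/571.231) = 32.0767 + (7.13333)·0.109015 = 32.8543 °C.

32.85 °C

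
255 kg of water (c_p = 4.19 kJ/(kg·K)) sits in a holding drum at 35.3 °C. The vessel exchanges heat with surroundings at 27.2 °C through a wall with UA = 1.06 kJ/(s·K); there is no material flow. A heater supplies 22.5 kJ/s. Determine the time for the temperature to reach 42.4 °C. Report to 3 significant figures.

Lumped-capacitance energy balance: M c_p dT/dt = UA(T_amb − T) + Q̇.
τ = M c_p/UA = 1008.0 s; T_ss = T_amb + Q̇/UA = 27.2 + 22.5/1.06 = 48.426 °C.
T(t) = T_ss + (T₀ − T_ss)e^(−t/τ); set T = 42.4:
t = −τ ln[(T − T_ss)/(T₀ − T_ss)] = −1008.0 · ln(0.45911) = 784.68 s.

785 s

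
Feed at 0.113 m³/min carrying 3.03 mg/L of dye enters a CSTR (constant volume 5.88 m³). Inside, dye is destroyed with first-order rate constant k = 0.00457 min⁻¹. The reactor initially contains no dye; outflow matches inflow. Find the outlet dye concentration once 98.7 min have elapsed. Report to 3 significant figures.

2.21 mg/L

Species balance: V dC/dt = Q C_in − Q C − k V C.
dC/dt = (Q/V) C_in − (Q/V + k) C; effective rate a = Q/V + k = 0.019218 + 0.00457 = 0.023788 min⁻¹.
C_ss = Q C_in/(Q + kV) = 2.4479 mg/L; C(t) = C_ss + (C₀ − C_ss) e^(−a t).
C(98.7) = 2.4479 + (-2.4479)·e^(−0.023788·98.7) = 2.4479 + (-2.4479)·0.095575 = 2.2139 mg/L.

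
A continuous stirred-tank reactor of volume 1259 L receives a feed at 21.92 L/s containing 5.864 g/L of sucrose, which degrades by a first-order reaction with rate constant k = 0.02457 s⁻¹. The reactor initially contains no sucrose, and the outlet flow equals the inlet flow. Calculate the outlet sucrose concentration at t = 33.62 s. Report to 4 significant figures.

V dC/dt = Q(C_in − C) − k V C.
dC/dt = (Q/V) C_in − (Q/V + k) C; effective rate a = Q/V + k = 0.0174106 + 0.02457 = 0.0419806 s⁻¹.
C_ss = Q C_in/(Q + kV) = 2.43198 g/L; C(t) = C_ss + (C₀ − C_ss) e^(−a t).
C(33.62) = 2.43198 + (-2.43198)·e^(−0.0419806·33.62) = 2.43198 + (-2.43198)·0.243804 = 1.83905 g/L.

1.839 g/L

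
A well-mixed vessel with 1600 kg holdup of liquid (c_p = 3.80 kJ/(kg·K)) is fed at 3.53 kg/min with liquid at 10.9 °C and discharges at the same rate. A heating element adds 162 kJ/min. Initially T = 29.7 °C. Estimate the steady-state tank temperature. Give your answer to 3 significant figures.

Energy balance: M c_p dT/dt = ṁ c_p (T_in − T) + 162.
At steady state dT/dt = 0 ⇒ T_ss = T_in + Q̇/(ṁ c_p) = 10.9 + 162/(3.53·3.80) = 22.977 °C.

23.0 °C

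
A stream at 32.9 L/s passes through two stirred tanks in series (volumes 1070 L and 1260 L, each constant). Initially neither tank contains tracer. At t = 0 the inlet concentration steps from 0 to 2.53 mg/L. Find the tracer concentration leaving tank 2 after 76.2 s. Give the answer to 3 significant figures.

Each tank obeys Vᵢ dCᵢ/dt = Q(Cᵢ₋₁ − Cᵢ), so τᵢ = Vᵢ/Q.
τ₁ = 1070/32.9 = 32.523 s; τ₂ = 1260/32.9 = 38.298 s.
Solving the cascade with C₁(0)=C₂(0)=0 gives C₂(t) = C_in[1 − (τ₁ e^(−t/τ₁) − τ₂ e^(−t/τ₂))/(τ₁ − τ₂)].
At t = 76.2: e^(−t/τ₁) = 0.096042, e^(−t/τ₂) = 0.13674.
C₂ = 2.53·[1 − (32.523·0.096042 − 38.298·0.13674)/(-5.7751)] = 2.53·0.63406 = 1.6042 mg/L.

1.60 mg/L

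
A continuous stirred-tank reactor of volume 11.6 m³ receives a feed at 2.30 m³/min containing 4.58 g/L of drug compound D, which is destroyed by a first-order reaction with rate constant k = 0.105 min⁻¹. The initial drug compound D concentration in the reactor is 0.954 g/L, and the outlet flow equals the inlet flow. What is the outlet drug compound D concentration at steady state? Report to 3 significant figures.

Accumulation = in − out − consumed: V dC/dt = Q C_in − Q C − k V C.
At steady state: 0 = Q C_in − (Q + kV) C_ss, so C_ss = Q C_in/(Q + kV).
C_ss = 2.30·4.58/(2.30 + 0.105·11.6) = 10.534/3.5180 = 2.9943 g/L.

2.99 g/L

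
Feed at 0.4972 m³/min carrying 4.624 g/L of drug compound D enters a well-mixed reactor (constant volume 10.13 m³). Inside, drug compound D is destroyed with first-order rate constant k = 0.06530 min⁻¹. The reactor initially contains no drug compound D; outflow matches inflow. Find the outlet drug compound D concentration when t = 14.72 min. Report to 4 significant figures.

V dC/dt = Q(C_in − C) − k V C.
dC/dt = (Q/V) C_in − (Q/V + k) C; effective rate a = Q/V + k = 0.0490819 + 0.06530 = 0.114382 min⁻¹.
C_ss = Q C_in/(Q + kV) = 1.98418 g/L; C(t) = C_ss + (C₀ − C_ss) e^(−a t).
C(14.72) = 1.98418 + (-1.98418)·e^(−0.114382·14.72) = 1.98418 + (-1.98418)·0.185685 = 1.61575 g/L.

1.616 g/L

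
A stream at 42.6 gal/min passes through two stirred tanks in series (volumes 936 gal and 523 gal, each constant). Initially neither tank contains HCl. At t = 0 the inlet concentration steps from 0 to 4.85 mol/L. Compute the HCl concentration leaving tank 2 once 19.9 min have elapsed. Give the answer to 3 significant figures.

Time constants: τᵢ = Vᵢ/Q for each well-mixed tank.
τ₁ = 936/42.6 = 21.972 min; τ₂ = 523/42.6 = 12.277 min.
Tank 1: C₁ = C_in(1 − e^(−t/τ₁)). Tank 2 (τ₁ ≠ τ₂): C₂ = C_in[1 − (τ₁ e^(−t/τ₁) − τ₂ e^(−t/τ₂))/(τ₁ − τ₂)].
At t = 19.9: e^(−t/τ₁) = 0.40426, e^(−t/τ₂) = 0.19772.
C₂ = 4.85·[1 − (21.972·0.40426 − 12.277·0.19772)/(9.6948)] = 4.85·0.33419 = 1.6208 mol/L.

1.62 mol/L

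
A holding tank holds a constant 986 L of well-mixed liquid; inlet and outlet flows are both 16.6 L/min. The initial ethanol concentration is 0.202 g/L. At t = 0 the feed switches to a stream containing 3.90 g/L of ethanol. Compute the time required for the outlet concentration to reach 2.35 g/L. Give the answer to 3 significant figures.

51.6 min

Species balance: V dC/dt = Q(C_in − C) ⇒ τ = V/Q = 59.398 min.
C(t) = C_in + (C₀ − C_in) e^(−t/τ). Set C = 2.35 and solve for t:
e^(−t/τ) = (C − C_in)/(C₀ − C_in) = (2.35 − 3.90)/(0.202 − 3.90) = 0.41915
t = −τ ln(…) = 59.398 × 0.86954 = 51.648 min.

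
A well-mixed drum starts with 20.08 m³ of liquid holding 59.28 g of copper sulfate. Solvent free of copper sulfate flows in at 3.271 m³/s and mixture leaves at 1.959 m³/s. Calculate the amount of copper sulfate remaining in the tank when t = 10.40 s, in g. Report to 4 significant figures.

Total volume: dV/dt = Q_in − Q_out = 1.31200 m³/s, so V(t) = 20.08 + 1.31200 t and V(10.40) = 33.7248 m³.
Solute balance: dm/dt = 0 − Q_out C = −Q_out m/V(t).
Separate: dm/m = −Q_out dt/V(t) ⇒ ln(m/m₀) = −(Q_out/(Q_in−Q_out)) ln(V/V₀).
m = m₀ (V₀/V)^(Q_out/(Q_in−Q_out)) = 59.28 × (20.08/33.7248)^(1.49314) = 27.3322 g.

27.33 g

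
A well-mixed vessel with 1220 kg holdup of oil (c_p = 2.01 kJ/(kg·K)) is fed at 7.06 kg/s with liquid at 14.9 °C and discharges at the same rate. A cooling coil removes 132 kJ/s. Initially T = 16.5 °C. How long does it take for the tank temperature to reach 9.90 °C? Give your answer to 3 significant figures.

161 s

Unsteady energy balance on the tank contents: M c_p dT/dt = ṁ c_p (T_in − T) − 132.
τ = M/ṁ = 172.80 s; T_ss = T_in − Q̇/(ṁ c_p) = 5.5981 °C.
T(t) = T_ss + (T₀ − T_ss) e^(−t/τ). Set T = 9.90:
e^(−t/τ) = (9.90 − 5.5981)/(16.5 − 5.5981) = 0.39460
t = −172.80 · ln(0.39460) = 160.69 s.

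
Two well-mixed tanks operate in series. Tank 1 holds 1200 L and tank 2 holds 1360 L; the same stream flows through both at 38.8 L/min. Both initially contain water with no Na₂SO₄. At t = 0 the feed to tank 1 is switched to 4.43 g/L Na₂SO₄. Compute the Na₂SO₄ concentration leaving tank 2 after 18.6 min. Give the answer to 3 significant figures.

Species balance on tank i: dCᵢ/dt = (Cᵢ₋₁ − Cᵢ)/τᵢ with τᵢ = Vᵢ/Q.
τ₁ = 1200/38.8 = 30.928 min; τ₂ = 1360/38.8 = 35.052 min.
Tank 1: C₁ = C_in(1 − e^(−t/τ₁)). Tank 2 (τ₁ ≠ τ₂): C₂ = C_in[1 − (τ₁ e^(−t/τ₁) − τ₂ e^(−t/τ₂))/(τ₁ − τ₂)].
At t = 18.6: e^(−t/τ₁) = 0.54804, e^(−t/τ₂) = 0.58822.
C₂ = 4.43·[1 − (30.928·0.54804 − 35.052·0.58822)/(-4.1237)] = 4.43·0.11042 = 0.48917 g/L.

0.489 g/L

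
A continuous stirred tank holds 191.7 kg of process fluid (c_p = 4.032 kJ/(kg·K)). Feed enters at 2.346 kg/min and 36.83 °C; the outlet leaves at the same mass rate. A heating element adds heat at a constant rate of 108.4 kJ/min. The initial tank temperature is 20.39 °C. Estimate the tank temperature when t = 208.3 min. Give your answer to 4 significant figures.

46.11 °C

Unsteady energy balance on the tank contents: M c_p dT/dt = ṁ c_p (T_in − T) + 108.4.
Rearrange: dT/dt = (T_ss − T)/τ with τ = M/ṁ = 81.7136 min and T_ss = T_in + Q̇/(ṁ c_p) = 48.2899 °C.
T approaches T_ss exponentially: T(t) = T_ss + (T₀ − T_ss) e^(−t/τ).
T(208.3) = 48.2899 + (-27.8999)·e^(−208.3/81.7136) = 48.2899 + (-27.8999)·0.0781482 = 46.1096 °C.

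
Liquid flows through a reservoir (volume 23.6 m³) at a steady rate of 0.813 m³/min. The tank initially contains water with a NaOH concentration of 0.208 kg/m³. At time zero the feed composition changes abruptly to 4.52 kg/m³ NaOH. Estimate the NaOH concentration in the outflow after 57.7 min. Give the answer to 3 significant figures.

Species balance on the tank: V dC/dt = Q(C_in − C).
Time constant τ = V/Q = 23.6/0.813 = 29.028 min.
Integrating: C(t) = C_in + (C₀ − C_in) e^(−t/τ).
C(57.7) = 4.52 + (0.208 − 4.52)·e^(−57.7/29.028) = 4.52 + (-4.3120)·0.13701 = 3.9292 kg/m³.

3.93 kg/m³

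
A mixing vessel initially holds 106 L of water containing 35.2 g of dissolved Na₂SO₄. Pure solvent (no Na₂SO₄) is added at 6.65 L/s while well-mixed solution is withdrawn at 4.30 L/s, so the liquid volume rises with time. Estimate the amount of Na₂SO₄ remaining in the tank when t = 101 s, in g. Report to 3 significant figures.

Let m(t) be the amount of Na₂SO₄. Volume: V(t) = V₀ + (Q_in − Q_out) t = 106 + 2.3500 t; V(101) = 343.35 L.
Solute balance: dm/dt = 0 − Q_out C = −Q_out m/V(t).
Separate: dm/m = −Q_out dt/V(t) ⇒ ln(m/m₀) = −(Q_out/(Q_in−Q_out)) ln(V/V₀).
m = m₀ (V₀/V)^(Q_out/(Q_in−Q_out)) = 35.2 × (106/343.35)^(1.8298) = 4.0979 g.

4.10 g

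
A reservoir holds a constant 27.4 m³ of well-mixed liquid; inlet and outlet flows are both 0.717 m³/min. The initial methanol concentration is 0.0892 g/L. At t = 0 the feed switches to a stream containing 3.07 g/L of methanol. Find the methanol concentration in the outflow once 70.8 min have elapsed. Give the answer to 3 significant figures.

2.60 g/L

Unsteady species balance (constant V, well mixed): V dC/dt = Q(C_in − C).
Rewrite as dC/dt + C/τ = C_in/τ, τ = V/Q = 38.215 min.
C approaches C_in exponentially: C(t) = C_in + (C₀ − C_in) e^(−t/τ).
C(70.8) = 3.07 + (0.0892 − 3.07)·e^(−70.8/38.215) = 3.07 + (-2.9808)·0.15682 = 2.6026 g/L.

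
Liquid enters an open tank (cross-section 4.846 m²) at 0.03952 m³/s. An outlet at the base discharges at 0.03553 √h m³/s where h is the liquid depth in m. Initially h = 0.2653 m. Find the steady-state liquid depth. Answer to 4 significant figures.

1.237 m

A dh/dt = Q_in − 0.03553 √h. Steady state requires inflow = outflow:
Q_in = 0.03553 √h_ss ⇒ √h_ss = 0.03952/0.03553 = 1.11230.
h_ss = 1.11230² = 1.23721 m. (Since h₀ = 0.2653 m < h_ss, the level will rise toward this value.)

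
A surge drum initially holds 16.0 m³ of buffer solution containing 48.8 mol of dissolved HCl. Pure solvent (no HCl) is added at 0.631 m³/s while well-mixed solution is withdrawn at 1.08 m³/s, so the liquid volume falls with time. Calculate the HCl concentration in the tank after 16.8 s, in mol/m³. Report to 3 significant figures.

1.24 mol/m³

Total volume: dV/dt = Q_in − Q_out = -0.44900 m³/s, so V(t) = 16.0 − 0.44900 t and V(16.8) = 8.4568 m³.
Species balance (pure solvent in): dm/dt = −Q_out · m/V(t).
Separate: dm/m = −Q_out dt/V(t) ⇒ ln(m/m₀) = −(Q_out/(Q_in−Q_out)) ln(V/V₀).
m = m₀ (V₀/V)^(Q_out/(Q_in−Q_out)) = 48.8 × (16.0/8.4568)^(-2.4053) = 10.528 mol.
C = m/V = 10.528/8.4568 = 1.2449 mol/m³.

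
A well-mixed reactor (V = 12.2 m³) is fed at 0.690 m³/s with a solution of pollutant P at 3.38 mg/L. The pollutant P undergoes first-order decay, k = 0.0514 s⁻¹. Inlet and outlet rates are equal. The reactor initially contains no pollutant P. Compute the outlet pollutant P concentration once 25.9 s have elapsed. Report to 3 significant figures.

1.66 mg/L

V dC/dt = Q(C_in − C) − k V C.
dC/dt = (Q/V) C_in − (Q/V + k) C; effective rate a = Q/V + k = 0.056557 + 0.0514 = 0.10796 s⁻¹.
C_ss = Q C_in/(Q + kV) = 1.7707 mg/L; C(t) = C_ss + (C₀ − C_ss) e^(−a t).
C(25.9) = 1.7707 + (-1.7707)·e^(−0.10796·25.9) = 1.7707 + (-1.7707)·0.061048 = 1.6626 mg/L.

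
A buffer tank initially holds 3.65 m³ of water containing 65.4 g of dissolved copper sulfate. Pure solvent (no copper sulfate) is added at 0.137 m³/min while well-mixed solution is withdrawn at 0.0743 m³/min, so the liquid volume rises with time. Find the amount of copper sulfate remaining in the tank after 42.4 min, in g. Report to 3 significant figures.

Total volume: dV/dt = Q_in − Q_out = 0.062700 m³/min, so V(t) = 3.65 + 0.062700 t and V(42.4) = 6.3085 m³.
Solute balance: dm/dt = 0 − Q_out C = −Q_out m/V(t).
Separate: dm/m = −Q_out dt/V(t) ⇒ ln(m/m₀) = −(Q_out/(Q_in−Q_out)) ln(V/V₀).
m = m₀ (V₀/V)^(Q_out/(Q_in−Q_out)) = 65.4 × (3.65/6.3085)^(1.1850) = 34.197 g.

34.2 g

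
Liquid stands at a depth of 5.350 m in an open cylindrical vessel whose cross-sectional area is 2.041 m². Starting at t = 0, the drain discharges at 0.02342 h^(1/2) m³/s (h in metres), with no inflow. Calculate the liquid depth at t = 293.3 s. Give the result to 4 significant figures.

A dh/dt = −Q_out = −0.02342 √h.
This is separable: 2 d(√h)/dt = −0.02342/A, so √h = √h₀ − (0.02342/(2A)) t.
√h = √5.350 − 0.02342·293.3/(2·2.041) = 2.31301 − 1.68277 = 0.630232.
h = 0.630232² = 0.397192 m.

0.3972 m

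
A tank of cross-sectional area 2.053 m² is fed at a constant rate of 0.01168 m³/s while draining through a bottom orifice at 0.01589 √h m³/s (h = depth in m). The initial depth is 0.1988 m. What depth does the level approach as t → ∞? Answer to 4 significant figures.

A dh/dt = Q_in − 0.01589 √h. Steady state requires inflow = outflow:
Q_in = 0.01589 √h_ss ⇒ √h_ss = 0.01168/0.01589 = 0.735053.
h_ss = 0.735053² = 0.540304 m. (Since h₀ = 0.1988 m < h_ss, the level will rise toward this value.)

0.5403 m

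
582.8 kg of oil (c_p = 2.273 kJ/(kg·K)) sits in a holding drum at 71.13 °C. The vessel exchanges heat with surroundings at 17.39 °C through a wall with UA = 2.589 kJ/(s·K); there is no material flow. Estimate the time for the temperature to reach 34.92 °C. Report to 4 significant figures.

573.2 s

Lumped-capacitance energy balance: M c_p dT/dt = UA(T_amb − T).
τ = M c_p/UA = 511.666 s; T_ss = T_amb = 17.3900 °C.
T(t) = T_ss + (T₀ − T_ss)e^(−t/τ); set T = 34.92:
t = −τ ln[(T − T_ss)/(T₀ − T_ss)] = −511.666 · ln(0.326200) = 573.191 s.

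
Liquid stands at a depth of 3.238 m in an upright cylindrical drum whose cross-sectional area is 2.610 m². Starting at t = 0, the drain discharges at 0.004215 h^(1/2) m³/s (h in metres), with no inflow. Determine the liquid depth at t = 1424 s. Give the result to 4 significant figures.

With no inflow, A dh/dt = −0.004215 √h.
This is separable: 2 d(√h)/dt = −0.004215/A, so √h = √h₀ − (0.004215/(2A)) t.
√h = √3.238 − 0.004215·1424/(2·2.610) = 1.79944 − 1.14984 = 0.649605.
h = 0.649605² = 0.421987 m.

0.4220 m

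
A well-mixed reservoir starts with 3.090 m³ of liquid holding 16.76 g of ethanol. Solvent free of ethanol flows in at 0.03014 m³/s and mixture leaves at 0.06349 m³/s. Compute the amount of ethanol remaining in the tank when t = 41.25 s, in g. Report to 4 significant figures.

5.460 g

Total volume: dV/dt = Q_in − Q_out = -0.0333500 m³/s, so V(t) = 3.090 − 0.0333500 t and V(41.25) = 1.71431 m³.
No ethanol enters, so dm/dt = −Q_out · (m/V).
Separate: dm/m = −Q_out dt/V(t) ⇒ ln(m/m₀) = −(Q_out/(Q_in−Q_out)) ln(V/V₀).
m = m₀ (V₀/V)^(Q_out/(Q_in−Q_out)) = 16.76 × (3.090/1.71431)^(-1.90375) = 5.45965 g.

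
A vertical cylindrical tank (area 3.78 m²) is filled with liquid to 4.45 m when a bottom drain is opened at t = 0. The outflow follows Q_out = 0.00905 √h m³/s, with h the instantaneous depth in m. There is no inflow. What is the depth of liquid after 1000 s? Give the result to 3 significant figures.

0.832 m

With no inflow, A dh/dt = −0.00905 √h.
∫ h^(−1/2) dh = −(0.00905/A) ∫ dt, giving 2√h = 2√h₀ − (0.00905/A) t.
√h = √4.45 − 0.00905·1000/(2·3.78) = 2.1095 − 1.1971 = 0.91241.
h = 0.91241² = 0.83250 m.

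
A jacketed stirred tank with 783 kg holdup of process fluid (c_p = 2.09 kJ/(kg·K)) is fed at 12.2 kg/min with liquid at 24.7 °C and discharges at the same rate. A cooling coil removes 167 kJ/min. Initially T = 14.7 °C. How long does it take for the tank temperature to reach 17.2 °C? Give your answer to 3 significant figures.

Heat balance on the well-mixed liquid: M c_p dT/dt = ṁ c_p (T_in − T) − 167.
τ = M/ṁ = 64.180 min; T_ss = T_in − Q̇/(ṁ c_p) = 18.150 °C.
T(t) = T_ss + (T₀ − T_ss) e^(−t/τ). Set T = 17.2:
e^(−t/τ) = (17.2 − 18.150)/(14.7 − 18.150) = 0.27546
t = −64.180 · ln(0.27546) = 82.748 min.

82.7 min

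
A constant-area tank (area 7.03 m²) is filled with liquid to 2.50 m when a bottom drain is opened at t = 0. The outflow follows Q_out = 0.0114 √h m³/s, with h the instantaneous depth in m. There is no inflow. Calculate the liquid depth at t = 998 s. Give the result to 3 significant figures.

A dh/dt = −Q_out = −0.0114 √h.
Separate and integrate: 2(√h − √h₀) = −(0.0114/A) t.
√h = √2.50 − 0.0114·998/(2·7.03) = 1.5811 − 0.80919 = 0.77195.
h = 0.77195² = 0.59591 m.

0.596 m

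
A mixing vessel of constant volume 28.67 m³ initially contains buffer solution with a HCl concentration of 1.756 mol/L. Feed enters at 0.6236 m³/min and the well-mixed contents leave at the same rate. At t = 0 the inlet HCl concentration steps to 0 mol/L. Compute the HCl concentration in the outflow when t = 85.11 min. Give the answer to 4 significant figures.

0.2758 mol/L

Transient balance on the dissolved component: V dC/dt = Q(C_in − C).
So dC/dt = (C_in − C)/τ with τ = V/Q = 28.67/0.6236 = 45.9750 min.
C approaches C_in exponentially: C(t) = C_in + (C₀ − C_in) e^(−t/τ).
C(85.11) = 0 + (1.756 − 0)·e^(−85.11/45.9750) = 0 + (1.75600)·0.157045 = 0.275771 mol/L.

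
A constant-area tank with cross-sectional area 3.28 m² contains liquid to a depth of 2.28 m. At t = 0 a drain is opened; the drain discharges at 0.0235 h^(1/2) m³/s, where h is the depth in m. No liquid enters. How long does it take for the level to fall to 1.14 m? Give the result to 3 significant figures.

123 s

With no inflow, A dh/dt = −0.0235 √h.
∫ h^(−1/2) dh = −(0.0235/A) ∫ dt, giving 2√h = 2√h₀ − (0.0235/A) t.
t = 2A(√h₀ − √h)/0.0235 = 2·3.28·(√2.28 − √1.14)/0.0235
  = 6.5600 × (1.5100 − 1.0677) / 0.0235 = 123.46 s.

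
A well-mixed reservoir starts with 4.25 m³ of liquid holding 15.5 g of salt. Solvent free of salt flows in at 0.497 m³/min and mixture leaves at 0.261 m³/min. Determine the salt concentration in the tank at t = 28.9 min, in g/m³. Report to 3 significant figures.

0.486 g/m³

Let m(t) be the amount of salt. Volume: V(t) = V₀ + (Q_in − Q_out) t = 4.25 + 0.23600 t; V(28.9) = 11.070 m³.
Solute balance: dm/dt = 0 − Q_out C = −Q_out m/V(t).
dm/m = −Q_out dt/(V₀ + 0.23600 t); integrating gives ln(m/m₀) = −(Q_out/(Q_in−Q_out)) ln(V/V₀).
m = m₀ (V₀/V)^(Q_out/(Q_in−Q_out)) = 15.5 × (4.25/11.070)^(1.1059) = 5.3767 g.
C = m/V = 5.3767/11.070 = 0.48568 g/m³.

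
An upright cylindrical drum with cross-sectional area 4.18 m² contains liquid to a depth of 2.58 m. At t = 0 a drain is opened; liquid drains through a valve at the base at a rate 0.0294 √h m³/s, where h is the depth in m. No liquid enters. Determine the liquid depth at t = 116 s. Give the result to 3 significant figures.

1.44 m

Volume balance on the tank: A dh/dt = −0.0294 √h.
This is separable: 2 d(√h)/dt = −0.0294/A, so √h = √h₀ − (0.0294/(2A)) t.
√h = √2.58 − 0.0294·116/(2·4.18) = 1.6062 − 0.40794 = 1.1983.
h = 1.1983² = 1.4359 m.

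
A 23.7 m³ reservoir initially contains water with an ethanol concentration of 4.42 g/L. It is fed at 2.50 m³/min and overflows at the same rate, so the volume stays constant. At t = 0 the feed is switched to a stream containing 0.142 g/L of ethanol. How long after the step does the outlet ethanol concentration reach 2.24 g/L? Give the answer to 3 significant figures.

Transient balance on the dissolved component: V dC/dt = Q(C_in − C), so τ = V/Q = 9.4800 min.
C(t) = C_in + (C₀ − C_in) e^(−t/τ). Set C = 2.24 and solve for t:
e^(−t/τ) = (C − C_in)/(C₀ − C_in) = (2.24 − 0.142)/(4.42 − 0.142) = 0.49042
t = −τ ln(…) = 9.4800 × 0.71250 = 6.7545 min.

6.75 min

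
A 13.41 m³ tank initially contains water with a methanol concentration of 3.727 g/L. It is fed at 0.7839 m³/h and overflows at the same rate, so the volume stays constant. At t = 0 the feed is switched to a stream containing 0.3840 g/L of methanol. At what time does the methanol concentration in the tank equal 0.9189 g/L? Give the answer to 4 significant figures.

Species balance: V dC/dt = Q(C_in − C) ⇒ τ = V/Q = 17.1068 h.
C(t) = C_in + (C₀ − C_in) e^(−t/τ). Set C = 0.9189 and solve for t:
e^(−t/τ) = (C − C_in)/(C₀ − C_in) = (0.9189 − 0.3840)/(3.727 − 0.3840) = 0.160006
t = −τ ln(…) = 17.1068 × 1.83254 = 31.3489 h.

31.35 h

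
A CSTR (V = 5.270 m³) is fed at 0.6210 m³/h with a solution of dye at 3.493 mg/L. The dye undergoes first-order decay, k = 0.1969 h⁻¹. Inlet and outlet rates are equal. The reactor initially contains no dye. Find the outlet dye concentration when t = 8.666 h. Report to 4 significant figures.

1.222 mg/L

Accumulation = in − out − consumed: V dC/dt = Q C_in − Q C − k V C.
dC/dt = (Q/V) C_in − (Q/V + k) C; effective rate a = Q/V + k = 0.117837 + 0.1969 = 0.314737 h⁻¹.
C_ss = Q C_in/(Q + kV) = 1.30777 mg/L; C(t) = C_ss + (C₀ − C_ss) e^(−a t).
C(8.666) = 1.30777 + (-1.30777)·e^(−0.314737·8.666) = 1.30777 + (-1.30777)·0.0653819 = 1.22227 mg/L.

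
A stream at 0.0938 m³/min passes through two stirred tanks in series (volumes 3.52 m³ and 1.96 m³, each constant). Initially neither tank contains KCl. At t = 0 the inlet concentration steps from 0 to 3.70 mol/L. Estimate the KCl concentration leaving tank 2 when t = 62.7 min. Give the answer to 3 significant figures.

2.36 mol/L

Each tank obeys Vᵢ dCᵢ/dt = Q(Cᵢ₋₁ − Cᵢ), so τᵢ = Vᵢ/Q.
τ₁ = 3.52/0.0938 = 37.527 min; τ₂ = 1.96/0.0938 = 20.896 min.
Tank 1: C₁ = C_in(1 − e^(−t/τ₁)). Tank 2 (τ₁ ≠ τ₂): C₂ = C_in[1 − (τ₁ e^(−t/τ₁) − τ₂ e^(−t/τ₂))/(τ₁ − τ₂)].
At t = 62.7: e^(−t/τ₁) = 0.18809, e^(−t/τ₂) = 0.049755.
C₂ = 3.70·[1 − (37.527·0.18809 − 20.896·0.049755)/(16.631)] = 3.70·0.63810 = 2.3610 mol/L.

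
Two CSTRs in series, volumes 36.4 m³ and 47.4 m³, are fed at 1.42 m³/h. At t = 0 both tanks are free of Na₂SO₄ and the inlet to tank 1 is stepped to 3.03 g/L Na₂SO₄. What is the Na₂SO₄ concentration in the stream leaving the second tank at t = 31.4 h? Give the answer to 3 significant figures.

Species balance on tank i: dCᵢ/dt = (Cᵢ₋₁ − Cᵢ)/τᵢ with τᵢ = Vᵢ/Q.
τ₁ = 36.4/1.42 = 25.634 h; τ₂ = 47.4/1.42 = 33.380 h.
Tank 1: C₁ = C_in(1 − e^(−t/τ₁)). Tank 2 (τ₁ ≠ τ₂): C₂ = C_in[1 − (τ₁ e^(−t/τ₁) − τ₂ e^(−t/τ₂))/(τ₁ − τ₂)].
At t = 31.4: e^(−t/τ₁) = 0.29377, e^(−t/τ₂) = 0.39036.
C₂ = 3.03·[1 − (25.634·0.29377 − 33.380·0.39036)/(-7.7465)] = 3.03·0.29001 = 0.87873 g/L.

0.879 g/L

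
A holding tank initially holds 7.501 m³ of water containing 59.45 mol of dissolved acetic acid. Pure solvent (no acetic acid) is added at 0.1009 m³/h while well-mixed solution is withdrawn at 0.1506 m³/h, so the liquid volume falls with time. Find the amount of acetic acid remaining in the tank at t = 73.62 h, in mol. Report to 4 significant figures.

Total volume: dV/dt = Q_in − Q_out = -0.0497000 m³/h, so V(t) = 7.501 − 0.0497000 t and V(73.62) = 3.84209 m³.
No acetic acid enters, so dm/dt = −Q_out · (m/V).
dm/m = −Q_out dt/(V₀ − 0.0497000 t); integrating gives ln(m/m₀) = −(Q_out/(Q_in−Q_out)) ln(V/V₀).
m = m₀ (V₀/V)^(Q_out/(Q_in−Q_out)) = 59.45 × (7.501/3.84209)^(-3.03018) = 7.82936 mol.

7.829 mol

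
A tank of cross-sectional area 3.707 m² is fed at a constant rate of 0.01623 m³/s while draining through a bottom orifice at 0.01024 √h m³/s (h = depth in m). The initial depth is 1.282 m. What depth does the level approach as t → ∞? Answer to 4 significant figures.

2.512 m

Level balance: A dh/dt = 0.01623 − 0.01024 √h. Setting dh/dt = 0:
Q_in = 0.01024 √h_ss ⇒ √h_ss = 0.01623/0.01024 = 1.58496.
h_ss = 1.58496² = 2.51210 m. (Since h₀ = 1.282 m < h_ss, the level will rise toward this value.)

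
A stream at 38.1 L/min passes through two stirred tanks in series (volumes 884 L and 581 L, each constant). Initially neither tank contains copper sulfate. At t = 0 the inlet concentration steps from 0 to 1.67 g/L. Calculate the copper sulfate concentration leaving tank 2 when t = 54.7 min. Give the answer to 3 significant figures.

Time constants: τᵢ = Vᵢ/Q for each well-mixed tank.
τ₁ = 884/38.1 = 23.202 min; τ₂ = 581/38.1 = 15.249 min.
Solving the cascade with C₁(0)=C₂(0)=0 gives C₂(t) = C_in[1 − (τ₁ e^(−t/τ₁) − τ₂ e^(−t/τ₂))/(τ₁ − τ₂)].
At t = 54.7: e^(−t/τ₁) = 0.094652, e^(−t/τ₂) = 0.027680.
C₂ = 1.67·[1 − (23.202·0.094652 − 15.249·0.027680)/(7.9528)] = 1.67·0.77693 = 1.2975 g/L.

1.30 g/L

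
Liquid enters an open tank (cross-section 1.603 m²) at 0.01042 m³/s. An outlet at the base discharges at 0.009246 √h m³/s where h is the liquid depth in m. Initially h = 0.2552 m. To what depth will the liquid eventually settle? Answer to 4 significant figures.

A dh/dt = Q_in − 0.009246 √h. Steady state requires inflow = outflow:
Q_in = 0.009246 √h_ss ⇒ √h_ss = 0.01042/0.009246 = 1.12697.
h_ss = 1.12697² = 1.27007 m. (Since h₀ = 0.2552 m < h_ss, the level will rise toward this value.)

1.270 m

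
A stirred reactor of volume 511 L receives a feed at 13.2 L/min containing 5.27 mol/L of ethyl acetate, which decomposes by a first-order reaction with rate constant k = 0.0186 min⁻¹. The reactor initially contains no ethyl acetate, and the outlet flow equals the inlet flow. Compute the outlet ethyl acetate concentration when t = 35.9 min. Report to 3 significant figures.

2.44 mol/L

Species balance: V dC/dt = Q C_in − Q C − k V C.
This is linear with rate a = Q/V + k = 0.044432 min⁻¹.
C_ss = Q C_in/(Q + kV) = 3.0639 mol/L; C(t) = C_ss + (C₀ − C_ss) e^(−a t).
C(35.9) = 3.0639 + (-3.0639)·e^(−0.044432·35.9) = 3.0639 + (-3.0639)·0.20289 = 2.4422 mol/L.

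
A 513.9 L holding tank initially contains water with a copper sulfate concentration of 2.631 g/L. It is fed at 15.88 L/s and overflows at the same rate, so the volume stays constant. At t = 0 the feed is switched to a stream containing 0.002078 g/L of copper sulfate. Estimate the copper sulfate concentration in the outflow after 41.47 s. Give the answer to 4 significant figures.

0.7319 g/L

Accumulation = in − out for the solute gives V dC/dt = Q(C_in − C).
Time constant τ = V/Q = 513.9/15.88 = 32.3615 s.
Integrating: C(t) = C_in + (C₀ − C_in) e^(−t/τ).
C(41.47) = 0.002078 + (2.631 − 0.002078)·e^(−41.47/32.3615) = 0.002078 + (2.62892)·0.277631 = 0.731948 g/L.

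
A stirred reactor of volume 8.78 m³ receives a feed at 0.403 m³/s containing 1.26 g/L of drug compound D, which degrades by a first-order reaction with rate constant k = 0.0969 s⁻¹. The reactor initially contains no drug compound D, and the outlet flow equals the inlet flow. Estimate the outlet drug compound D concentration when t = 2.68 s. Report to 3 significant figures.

0.129 g/L

V dC/dt = Q(C_in − C) − k V C.
dC/dt = (Q/V) C_in − (Q/V + k) C; effective rate a = Q/V + k = 0.045900 + 0.0969 = 0.14280 s⁻¹.
C_ss = Q C_in/(Q + kV) = 0.40500 g/L; C(t) = C_ss + (C₀ − C_ss) e^(−a t).
C(2.68) = 0.40500 + (-0.40500)·e^(−0.14280·2.68) = 0.40500 + (-0.40500)·0.68202 = 0.12878 g/L.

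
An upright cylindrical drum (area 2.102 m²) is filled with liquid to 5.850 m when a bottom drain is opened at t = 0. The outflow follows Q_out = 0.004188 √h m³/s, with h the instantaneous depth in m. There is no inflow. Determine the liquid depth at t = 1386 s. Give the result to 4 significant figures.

Unsteady balance on liquid volume: A dh/dt = −0.004188 √h.
∫ h^(−1/2) dh = −(0.004188/A) ∫ dt, giving 2√h = 2√h₀ − (0.004188/A) t.
√h = √5.850 − 0.004188·1386/(2·2.102) = 2.41868 − 1.38073 = 1.03795.
h = 1.03795² = 1.07734 m.

1.077 m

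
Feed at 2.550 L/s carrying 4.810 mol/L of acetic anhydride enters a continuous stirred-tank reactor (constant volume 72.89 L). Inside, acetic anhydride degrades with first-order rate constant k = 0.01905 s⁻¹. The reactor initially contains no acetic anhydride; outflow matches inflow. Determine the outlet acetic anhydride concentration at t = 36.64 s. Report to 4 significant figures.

Species balance: V dC/dt = Q C_in − Q C − k V C.
dC/dt = (Q/V) C_in − (Q/V + k) C; effective rate a = Q/V + k = 0.0349842 + 0.01905 = 0.0540342 s⁻¹.
C_ss = Q C_in/(Q + kV) = 3.11421 mol/L; C(t) = C_ss + (C₀ − C_ss) e^(−a t).
C(36.64) = 3.11421 + (-3.11421)·e^(−0.0540342·36.64) = 3.11421 + (-3.11421)·0.138095 = 2.68416 mol/L.

2.684 mol/L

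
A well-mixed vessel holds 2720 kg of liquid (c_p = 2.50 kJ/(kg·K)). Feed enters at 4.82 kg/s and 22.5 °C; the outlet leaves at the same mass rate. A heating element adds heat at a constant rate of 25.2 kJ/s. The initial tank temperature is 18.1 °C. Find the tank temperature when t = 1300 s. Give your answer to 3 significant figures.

First-law balance (no shaft work): M c_p dT/dt = ṁ c_p (T_in − T) + 25.2.
τ = M/ṁ = 564.32 s; T_ss = T_in + Q̇/(ṁ c_p) = 22.5 + 25.2/(4.82·2.50) = 24.591 °C.
T approaches T_ss exponentially: T(t) = T_ss + (T₀ − T_ss) e^(−t/τ).
T(1300) = 24.591 + (-6.4913)·e^(−1300/564.32) = 24.591 + (-6.4913)·0.099891 = 23.943 °C.

23.9 °C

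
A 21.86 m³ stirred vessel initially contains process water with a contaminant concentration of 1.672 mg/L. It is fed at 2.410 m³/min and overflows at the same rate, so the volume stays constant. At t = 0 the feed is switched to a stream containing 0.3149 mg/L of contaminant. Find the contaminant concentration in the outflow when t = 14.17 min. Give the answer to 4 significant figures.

0.5994 mg/L

Species balance on the tank: V dC/dt = Q(C_in − C).
Time constant τ = V/Q = 21.86/2.410 = 9.07054 min.
This is linear first-order; C(t) = C_in + (C₀ − C_in) e^(−t/τ).
C(14.17) = 0.3149 + (1.672 − 0.3149)·e^(−14.17/9.07054) = 0.3149 + (1.35710)·0.209674 = 0.599449 mg/L.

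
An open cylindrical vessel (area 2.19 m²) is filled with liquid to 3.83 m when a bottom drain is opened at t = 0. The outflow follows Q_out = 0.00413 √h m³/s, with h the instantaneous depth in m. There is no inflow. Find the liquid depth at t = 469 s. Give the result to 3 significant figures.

With no inflow, A dh/dt = −0.00413 √h.
This is separable: 2 d(√h)/dt = −0.00413/A, so √h = √h₀ − (0.00413/(2A)) t.
√h = √3.83 − 0.00413·469/(2·2.19) = 1.9570 − 0.44223 = 1.5148.
h = 1.5148² = 2.2946 m.

2.29 m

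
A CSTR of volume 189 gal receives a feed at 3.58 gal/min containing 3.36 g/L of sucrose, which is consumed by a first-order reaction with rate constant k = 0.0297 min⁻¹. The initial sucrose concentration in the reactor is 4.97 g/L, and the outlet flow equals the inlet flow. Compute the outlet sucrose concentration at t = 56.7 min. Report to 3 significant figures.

1.54 g/L

Species balance: V dC/dt = Q C_in − Q C − k V C.
This is linear with rate a = Q/V + k = 0.048642 min⁻¹.
C_ss = Q C_in/(Q + kV) = 1.3084 g/L; C(t) = C_ss + (C₀ − C_ss) e^(−a t).
C(56.7) = 1.3084 + (3.6616)·e^(−0.048642·56.7) = 1.3084 + (3.6616)·0.063419 = 1.5406 g/L.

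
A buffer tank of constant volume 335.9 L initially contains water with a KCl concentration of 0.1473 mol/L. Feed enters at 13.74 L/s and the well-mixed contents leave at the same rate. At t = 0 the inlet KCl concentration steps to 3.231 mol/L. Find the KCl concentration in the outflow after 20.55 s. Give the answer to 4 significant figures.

Unsteady species balance (constant V, well mixed): V dC/dt = Q(C_in − C).
Rewrite as dC/dt + C/τ = C_in/τ, τ = V/Q = 24.4469 s.
Integrating: C(t) = C_in + (C₀ − C_in) e^(−t/τ).
C(20.55) = 3.231 + (0.1473 − 3.231)·e^(−20.55/24.4469) = 3.231 + (-3.08370)·0.431452 = 1.90053 mol/L.

1.901 mol/L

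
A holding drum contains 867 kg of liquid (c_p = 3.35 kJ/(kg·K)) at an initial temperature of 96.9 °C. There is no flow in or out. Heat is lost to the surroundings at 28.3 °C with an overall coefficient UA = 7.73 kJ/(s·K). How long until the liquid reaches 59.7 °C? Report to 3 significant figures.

294 s

M c_p dT/dt = −UA(T − T_amb).
τ = M c_p/UA = 375.74 s; T_ss = T_amb = 28.300 °C.
T(t) = T_ss + (T₀ − T_ss)e^(−t/τ); set T = 59.7:
t = −τ ln[(T − T_ss)/(T₀ − T_ss)] = −375.74 · ln(0.45773) = 293.63 s.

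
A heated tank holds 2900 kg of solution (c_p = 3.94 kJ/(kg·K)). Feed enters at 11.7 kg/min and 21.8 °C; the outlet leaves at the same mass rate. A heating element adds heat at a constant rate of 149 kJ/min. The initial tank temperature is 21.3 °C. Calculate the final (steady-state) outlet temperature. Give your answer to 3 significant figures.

25.0 °C

M c_p dT/dt = ṁ c_p (T_in − T) + Q̇.
At steady state dT/dt = 0 ⇒ T_ss = T_in + Q̇/(ṁ c_p) = 21.8 + 149/(11.7·3.94) = 25.032 °C.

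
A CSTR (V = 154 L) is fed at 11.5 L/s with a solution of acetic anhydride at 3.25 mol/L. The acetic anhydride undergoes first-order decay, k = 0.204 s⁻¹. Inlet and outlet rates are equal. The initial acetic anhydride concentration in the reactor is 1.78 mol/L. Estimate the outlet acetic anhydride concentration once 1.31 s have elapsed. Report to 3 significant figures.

Accumulation = in − out − consumed: V dC/dt = Q C_in − Q C − k V C.
This is linear with rate a = Q/V + k = 0.27868 s⁻¹.
C_ss = Q C_in/(Q + kV) = 0.87089 mol/L; C(t) = C_ss + (C₀ − C_ss) e^(−a t).
C(1.31) = 0.87089 + (0.90911)·e^(−0.27868·1.31) = 0.87089 + (0.90911)·0.69415 = 1.5019 mol/L.

1.50 mol/L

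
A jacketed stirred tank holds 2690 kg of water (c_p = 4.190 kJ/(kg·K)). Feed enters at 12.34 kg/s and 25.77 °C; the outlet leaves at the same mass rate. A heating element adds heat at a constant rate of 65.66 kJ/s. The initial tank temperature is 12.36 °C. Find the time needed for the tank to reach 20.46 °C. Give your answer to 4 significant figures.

174.9 s

Energy balance: M c_p dT/dt = ṁ c_p (T_in − T) + 65.66.
τ = M/ṁ = 217.990 s; T_ss = T_in + Q̇/(ṁ c_p) = 27.0399 °C.
T(t) = T_ss + (T₀ − T_ss) e^(−t/τ). Set T = 20.46:
e^(−t/τ) = (20.46 − 27.0399)/(12.36 − 27.0399) = 0.448225
t = −217.990 · ln(0.448225) = 174.928 s.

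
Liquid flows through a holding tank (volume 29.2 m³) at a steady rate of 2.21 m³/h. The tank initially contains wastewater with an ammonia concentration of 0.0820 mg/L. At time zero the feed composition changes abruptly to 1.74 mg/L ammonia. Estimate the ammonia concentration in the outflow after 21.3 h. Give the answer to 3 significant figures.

1.41 mg/L

Accumulation = in − out for the solute gives V dC/dt = Q(C_in − C).
Rewrite as dC/dt + C/τ = C_in/τ, τ = V/Q = 13.213 h.
Integrating: C(t) = C_in + (C₀ − C_in) e^(−t/τ).
C(21.3) = 1.74 + (0.0820 − 1.74)·e^(−21.3/13.213) = 1.74 + (-1.6580)·0.19947 = 1.4093 mg/L.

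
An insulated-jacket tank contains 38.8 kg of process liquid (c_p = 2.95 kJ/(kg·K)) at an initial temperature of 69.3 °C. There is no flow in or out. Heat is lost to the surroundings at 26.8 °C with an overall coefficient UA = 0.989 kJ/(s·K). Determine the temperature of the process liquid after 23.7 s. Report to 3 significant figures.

Lumped-capacitance energy balance: M c_p dT/dt = UA(T_amb − T).
dT/dt = (T_ss − T)/τ with T_ss = T_amb = 26.800 °C, τ = M c_p/UA = 38.8·2.95/0.989 = 115.73 s.
Solution: T(t) = T_ss + (T₀ − T_ss) e^(−t/τ).
T(23.7) = 26.800 + (42.500)·0.81483 = 61.430 °C.

61.4 °C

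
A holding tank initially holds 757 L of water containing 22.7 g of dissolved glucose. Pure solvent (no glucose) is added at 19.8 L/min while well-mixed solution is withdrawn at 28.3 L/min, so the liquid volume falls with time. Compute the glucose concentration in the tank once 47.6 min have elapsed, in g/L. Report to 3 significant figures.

0.00505 g/L

Total volume: dV/dt = Q_in − Q_out = -8.5000 L/min, so V(t) = 757 − 8.5000 t and V(47.6) = 352.40 L.
Species balance (pure solvent in): dm/dt = −Q_out · m/V(t).
dm/m = −Q_out dt/(V₀ − 8.5000 t); integrating gives ln(m/m₀) = −(Q_out/(Q_in−Q_out)) ln(V/V₀).
m = m₀ (V₀/V)^(Q_out/(Q_in−Q_out)) = 22.7 × (757/352.40)^(-3.3294) = 1.7802 g.
C = m/V = 1.7802/352.40 = 0.0050516 g/L.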